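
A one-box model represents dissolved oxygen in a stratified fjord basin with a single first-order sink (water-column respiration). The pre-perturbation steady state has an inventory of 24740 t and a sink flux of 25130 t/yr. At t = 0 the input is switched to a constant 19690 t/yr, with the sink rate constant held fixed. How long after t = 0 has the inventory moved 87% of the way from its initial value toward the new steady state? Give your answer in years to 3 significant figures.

2.01 yr

τ = M₀/F₀ = 24740/25130 = 0.9845 yr.
The remaining gap fraction is e^(−t/τ); 87% covered ⇒ e^(−t/τ) = 0.130.
t = −τ ln(0.130) = 0.9845 × 2.040 = 2.009 yr.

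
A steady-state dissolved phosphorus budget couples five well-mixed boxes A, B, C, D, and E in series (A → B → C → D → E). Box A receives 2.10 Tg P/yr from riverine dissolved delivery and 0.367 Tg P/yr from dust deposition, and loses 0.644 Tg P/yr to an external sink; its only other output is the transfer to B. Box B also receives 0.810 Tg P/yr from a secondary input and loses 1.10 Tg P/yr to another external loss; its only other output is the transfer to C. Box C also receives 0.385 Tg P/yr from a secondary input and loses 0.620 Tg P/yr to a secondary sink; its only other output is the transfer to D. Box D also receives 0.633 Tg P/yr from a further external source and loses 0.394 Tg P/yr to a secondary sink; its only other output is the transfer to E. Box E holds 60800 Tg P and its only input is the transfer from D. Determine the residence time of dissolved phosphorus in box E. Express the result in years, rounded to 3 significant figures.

39600 yr

Box A: F(A→B) = (2.10 + 0.367) − 0.644 = 1.8230 Tg P/yr.
Box B: F(B→C) = (1.8230 + 0.810) − 1.10 = 1.5330 Tg P/yr.
Box C: F(C→D) = (1.5330 + 0.385) − 0.620 = 1.2980 Tg P/yr.
Box D: F(D→E) = (1.2980 + 0.633) − 0.394 = 1.5370 Tg P/yr.
Box E throughput = its input = 1.5370 Tg P/yr; τ = 60800 / 1.5370 = 39560 yr.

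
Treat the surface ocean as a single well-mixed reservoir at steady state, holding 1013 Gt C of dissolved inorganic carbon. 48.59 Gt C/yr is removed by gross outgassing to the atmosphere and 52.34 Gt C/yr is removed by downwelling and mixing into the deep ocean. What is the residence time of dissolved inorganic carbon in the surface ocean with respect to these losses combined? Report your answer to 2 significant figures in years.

Total removal = 48.59 + 52.34 = 100.93 Gt C/yr.
τ = M / ΣF_out = 1013 / 100.93 = 10.04 yr.

10 yr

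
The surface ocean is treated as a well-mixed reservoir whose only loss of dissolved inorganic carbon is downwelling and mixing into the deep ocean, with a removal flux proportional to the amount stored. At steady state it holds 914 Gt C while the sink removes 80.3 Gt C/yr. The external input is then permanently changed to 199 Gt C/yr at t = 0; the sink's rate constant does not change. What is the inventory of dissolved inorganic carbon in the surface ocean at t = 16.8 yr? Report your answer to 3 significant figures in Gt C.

Residence time τ = M₀/F₀ = 11.38 yr. The eventual steady state is M_∞ = M₀·(F₁/F₀) = 914 × 199/80.3 = 2265.1 Gt C.
The anomaly ΔM(t) = M(t) − M_∞ decays as ΔM₀·e^(−t/τ) with ΔM₀ = 914 − 2265.1 = −1351 Gt C.
At t = 16.8 yr, e^(−t/τ) = e^(−1.476) = 0.2286, so ΔM = −308.8 Gt C and M = 2265.1 − 308.8 = 1956.3 Gt C.

1960 Gt C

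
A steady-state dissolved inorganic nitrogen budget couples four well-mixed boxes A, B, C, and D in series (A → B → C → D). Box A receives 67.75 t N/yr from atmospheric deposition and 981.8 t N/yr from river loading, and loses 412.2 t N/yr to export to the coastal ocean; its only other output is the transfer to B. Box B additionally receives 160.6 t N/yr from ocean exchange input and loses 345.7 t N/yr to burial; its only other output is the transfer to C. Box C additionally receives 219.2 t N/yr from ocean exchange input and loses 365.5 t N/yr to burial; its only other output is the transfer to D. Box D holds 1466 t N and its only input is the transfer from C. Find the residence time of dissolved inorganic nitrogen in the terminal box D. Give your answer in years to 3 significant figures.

4.79 yr

Box A: F(A→B) = (67.75 + 981.8) − 412.2 = 637.35 t N/yr.
Box B: F(B→C) = (637.35 + 160.6) − 345.7 = 452.25 t N/yr.
Box C: F(C→D) = (452.25 + 219.2) − 365.5 = 305.95 t N/yr.
Box D throughput = its input = 305.95 t N/yr; τ = 1466 / 305.95 = 4.792 yr.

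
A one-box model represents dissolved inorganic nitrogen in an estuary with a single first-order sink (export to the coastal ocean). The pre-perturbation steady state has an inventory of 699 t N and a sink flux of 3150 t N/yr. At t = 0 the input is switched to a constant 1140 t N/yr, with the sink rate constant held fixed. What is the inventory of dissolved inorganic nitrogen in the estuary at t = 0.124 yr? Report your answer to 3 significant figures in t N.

508 t N

Residence time τ = M₀/F₀ = 0.2219 yr. The eventual steady state is M_∞ = M₀·(F₁/F₀) = 699 × 1140/3150 = 252.97 t N.
The anomaly ΔM(t) = M(t) − M_∞ decays as ΔM₀·e^(−t/τ) with ΔM₀ = 699 − 252.97 = 446.0 t N.
At t = 0.124 yr, e^(−t/τ) = e^(−0.5588) = 0.5719, so ΔM = 255.1 t N and M = 252.97 + 255.1 = 508.05 t N.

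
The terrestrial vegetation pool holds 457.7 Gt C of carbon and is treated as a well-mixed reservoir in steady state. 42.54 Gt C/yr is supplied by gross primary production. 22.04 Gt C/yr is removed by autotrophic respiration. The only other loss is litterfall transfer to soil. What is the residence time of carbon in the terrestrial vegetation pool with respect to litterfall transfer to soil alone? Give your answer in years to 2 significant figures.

At steady state ΣF_in = ΣF_out.
ΣF_in = 42.540 Gt C/yr.
Litterfall transfer to soil flux = ΣF_in − (22.04) = 42.540 − 22.04 = 20.50 Gt C/yr.
τ = M / F = 457.7 / 20.50 = 22.33 yr.

22 yr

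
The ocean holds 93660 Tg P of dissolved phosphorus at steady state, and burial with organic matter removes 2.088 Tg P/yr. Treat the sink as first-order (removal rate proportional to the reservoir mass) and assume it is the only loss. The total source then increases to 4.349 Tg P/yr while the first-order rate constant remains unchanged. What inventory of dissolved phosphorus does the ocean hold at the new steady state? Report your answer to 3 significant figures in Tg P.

195000 Tg P

Rate constant k = F/M = 2.088 / 93660 = 2.229×10^-5 yr⁻¹.
At the new steady state, source = k·M_new ⇒ M_new = 4.349 / 2.229×10^-5 = 195100 Tg P.
(Equivalently M_new = M × F_new/F_old = 93660 × 4.349/2.088.)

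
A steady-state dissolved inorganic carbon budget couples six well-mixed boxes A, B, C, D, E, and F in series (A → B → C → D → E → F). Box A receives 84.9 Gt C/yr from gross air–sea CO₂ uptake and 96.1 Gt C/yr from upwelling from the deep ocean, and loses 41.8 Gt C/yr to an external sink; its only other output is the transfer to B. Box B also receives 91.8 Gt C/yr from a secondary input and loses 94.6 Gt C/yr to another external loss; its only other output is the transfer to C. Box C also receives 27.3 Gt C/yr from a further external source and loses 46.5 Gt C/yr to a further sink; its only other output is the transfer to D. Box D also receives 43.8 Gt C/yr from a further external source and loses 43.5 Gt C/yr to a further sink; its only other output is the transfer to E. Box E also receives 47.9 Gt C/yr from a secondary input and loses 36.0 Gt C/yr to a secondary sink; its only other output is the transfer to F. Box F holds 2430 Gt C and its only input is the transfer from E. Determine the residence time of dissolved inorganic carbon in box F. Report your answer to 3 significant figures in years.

Box A: F(A→B) = (84.9 + 96.1) − 41.8 = 139.20 Gt C/yr.
Box B: F(B→C) = (139.20 + 91.8) − 94.6 = 136.40 Gt C/yr.
Box C: F(C→D) = (136.40 + 27.3) − 46.5 = 117.20 Gt C/yr.
Box D: F(D→E) = (117.20 + 43.8) − 43.5 = 117.50 Gt C/yr.
Box E: F(E→F) = (117.50 + 47.9) − 36.0 = 129.40 Gt C/yr.
Box F throughput = its input = 129.40 Gt C/yr; τ = 2430 / 129.40 = 18.78 yr.

18.8 yr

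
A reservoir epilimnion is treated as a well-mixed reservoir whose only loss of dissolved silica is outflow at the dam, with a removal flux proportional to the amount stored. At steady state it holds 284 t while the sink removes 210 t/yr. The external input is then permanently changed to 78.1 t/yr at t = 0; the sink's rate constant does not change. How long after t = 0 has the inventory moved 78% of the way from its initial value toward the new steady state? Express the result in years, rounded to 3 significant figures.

2.05 yr

τ = M₀/F₀ = 284/210 = 1.352 yr.
The remaining gap fraction is e^(−t/τ); 78% covered ⇒ e^(−t/τ) = 0.220.
t = −τ ln(0.220) = 1.352 × 1.514 = 2.048 yr.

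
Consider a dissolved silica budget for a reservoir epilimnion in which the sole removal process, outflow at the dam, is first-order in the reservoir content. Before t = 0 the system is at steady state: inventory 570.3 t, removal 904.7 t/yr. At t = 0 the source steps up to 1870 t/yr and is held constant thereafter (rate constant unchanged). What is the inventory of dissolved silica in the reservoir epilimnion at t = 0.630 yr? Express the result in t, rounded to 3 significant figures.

The sink rate constant is k = F₀/M₀ = 904.7/570.3 = 1.586 yr⁻¹.
Solving dM/dt = F₁ − kM with M(0) = M₀ gives M(t) = F₁/k + (M₀ − F₁/k)·e^(−kt).
F₁/k = 1870/1.586 = 1178.8 t; kt = 1.586 × 0.630 = 0.9994, e^(−kt) = 0.3681.
M(0.630) = 1178.8 + (570.3 − 1178.8) × 0.3681 = 1178.8 − 224.0 = 954.81 t.

955 t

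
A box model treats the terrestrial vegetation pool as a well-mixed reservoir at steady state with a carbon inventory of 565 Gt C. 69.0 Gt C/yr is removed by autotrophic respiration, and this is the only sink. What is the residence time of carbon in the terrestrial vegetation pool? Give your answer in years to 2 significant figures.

8.2 yr

τ = M / F = 565 / 69.0 = 8.188 yr.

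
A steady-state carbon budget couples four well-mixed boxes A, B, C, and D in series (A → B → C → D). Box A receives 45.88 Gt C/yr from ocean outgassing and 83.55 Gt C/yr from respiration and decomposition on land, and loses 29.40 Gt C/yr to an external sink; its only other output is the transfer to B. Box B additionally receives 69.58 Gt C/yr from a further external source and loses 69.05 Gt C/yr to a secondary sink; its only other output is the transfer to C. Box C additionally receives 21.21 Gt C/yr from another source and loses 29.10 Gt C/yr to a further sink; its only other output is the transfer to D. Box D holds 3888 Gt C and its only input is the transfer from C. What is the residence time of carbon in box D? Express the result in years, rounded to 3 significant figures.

42.0 yr

Box A: F(A→B) = (45.88 + 83.55) − 29.40 = 100.03 Gt C/yr.
Box B: F(B→C) = (100.03 + 69.58) − 69.05 = 100.56 Gt C/yr.
Box C: F(C→D) = (100.56 + 21.21) − 29.10 = 92.670 Gt C/yr.
Box D throughput = its input = 92.670 Gt C/yr; τ = 3888 / 92.670 = 41.96 yr.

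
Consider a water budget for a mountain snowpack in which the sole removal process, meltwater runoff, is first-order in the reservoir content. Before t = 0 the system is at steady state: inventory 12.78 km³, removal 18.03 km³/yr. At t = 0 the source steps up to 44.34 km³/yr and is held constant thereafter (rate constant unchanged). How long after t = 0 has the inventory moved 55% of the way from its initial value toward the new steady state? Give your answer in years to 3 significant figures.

0.566 yr

τ = M₀/F₀ = 12.78/18.03 = 0.7088 yr.
The remaining gap fraction is e^(−t/τ); 55% covered ⇒ e^(−t/τ) = 0.450.
t = −τ ln(0.450) = 0.7088 × 0.7985 = 0.5660 yr.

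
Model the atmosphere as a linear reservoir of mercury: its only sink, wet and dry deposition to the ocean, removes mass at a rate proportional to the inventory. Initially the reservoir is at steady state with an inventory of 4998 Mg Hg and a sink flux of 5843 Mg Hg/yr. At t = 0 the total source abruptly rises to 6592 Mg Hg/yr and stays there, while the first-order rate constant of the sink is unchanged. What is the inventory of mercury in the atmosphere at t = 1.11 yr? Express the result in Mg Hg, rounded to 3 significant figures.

τ = M₀/F₀ = 4998/5843 = 0.8554 yr; rate constant k = 1/τ.
New steady state M_∞ = F₁/k = F₁·τ = 6592 × 0.8554 = 5638.7 Mg Hg.
M(t) = M_∞ + (M₀ − M_∞)·e^(−t/τ); t/τ = 1.11/0.8554 = 1.298, so e^(−t/τ) = 0.2732.
M(t) = 5638.7 − 640.7 × 0.2732 = 5463.7 Mg Hg.

5460 Mg Hg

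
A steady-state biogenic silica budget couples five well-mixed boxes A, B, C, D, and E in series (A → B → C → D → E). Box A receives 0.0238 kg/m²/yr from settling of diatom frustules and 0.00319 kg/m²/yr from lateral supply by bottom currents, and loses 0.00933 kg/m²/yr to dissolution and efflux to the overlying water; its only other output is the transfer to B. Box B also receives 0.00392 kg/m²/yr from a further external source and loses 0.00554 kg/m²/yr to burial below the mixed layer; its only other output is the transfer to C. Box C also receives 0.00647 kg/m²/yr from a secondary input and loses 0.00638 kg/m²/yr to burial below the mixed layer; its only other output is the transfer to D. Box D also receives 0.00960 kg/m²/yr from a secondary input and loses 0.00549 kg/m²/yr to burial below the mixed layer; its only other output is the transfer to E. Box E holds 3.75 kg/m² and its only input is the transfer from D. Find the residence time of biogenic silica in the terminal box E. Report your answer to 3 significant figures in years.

Box A: F(A→B) = (0.0238 + 0.00319) − 0.00933 = 0.017660 kg/m²/yr.
Box B: F(B→C) = (0.017660 + 0.00392) − 0.00554 = 0.016040 kg/m²/yr.
Box C: F(C→D) = (0.016040 + 0.00647) − 0.00638 = 0.016130 kg/m²/yr.
Box D: F(D→E) = (0.016130 + 0.00960) − 0.00549 = 0.020240 kg/m²/yr.
Box E throughput = its input = 0.020240 kg/m²/yr; τ = 3.75 / 0.020240 = 185.3 yr.

185 yr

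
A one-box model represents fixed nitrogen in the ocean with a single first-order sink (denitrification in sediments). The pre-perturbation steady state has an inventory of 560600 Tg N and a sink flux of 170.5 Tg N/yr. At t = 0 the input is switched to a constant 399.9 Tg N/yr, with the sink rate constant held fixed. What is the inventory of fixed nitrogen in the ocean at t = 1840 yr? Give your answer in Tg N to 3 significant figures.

884000 Tg N

Residence time τ = M₀/F₀ = 3288 yr. The eventual steady state is M_∞ = M₀·(F₁/F₀) = 560600 × 399.9/170.5 = 1.3149×10^6 Tg N.
The anomaly ΔM(t) = M(t) − M_∞ decays as ΔM₀·e^(−t/τ) with ΔM₀ = 560600 − 1.3149×10^6 = −754300 Tg N.
At t = 1840 yr, e^(−t/τ) = e^(−0.5596) = 0.5714, so ΔM = −431000 Tg N and M = 1.3149×10^6 − 431000 = 883850 Tg N.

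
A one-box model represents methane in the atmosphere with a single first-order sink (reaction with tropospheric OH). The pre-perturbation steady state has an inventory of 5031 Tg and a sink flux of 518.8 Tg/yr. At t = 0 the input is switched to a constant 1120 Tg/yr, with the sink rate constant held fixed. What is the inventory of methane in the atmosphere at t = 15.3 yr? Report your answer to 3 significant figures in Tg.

9660 Tg

τ = M₀/F₀ = 5031/518.8 = 9.697 yr; rate constant k = 1/τ.
New steady state M_∞ = F₁/k = F₁·τ = 1120 × 9.697 = 10861 Tg.
M(t) = M_∞ + (M₀ − M_∞)·e^(−t/τ); t/τ = 15.3/9.697 = 1.578, so e^(−t/τ) = 0.2064.
M(t) = 10861 − 5830 × 0.2064 = 9657.5 Tg.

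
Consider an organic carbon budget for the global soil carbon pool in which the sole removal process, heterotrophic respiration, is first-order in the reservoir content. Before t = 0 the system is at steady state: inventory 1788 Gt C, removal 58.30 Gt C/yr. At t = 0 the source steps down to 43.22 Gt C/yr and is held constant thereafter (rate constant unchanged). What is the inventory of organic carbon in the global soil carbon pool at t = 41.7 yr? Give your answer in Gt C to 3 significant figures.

1440 Gt C

τ = M₀/F₀ = 1788/58.30 = 30.67 yr; rate constant k = 1/τ.
New steady state M_∞ = F₁/k = F₁·τ = 43.22 × 30.67 = 1325.5 Gt C.
M(t) = M_∞ + (M₀ − M_∞)·e^(−t/τ); t/τ = 41.7/30.67 = 1.360, so e^(−t/τ) = 0.2567.
M(t) = 1325.5 + 462.5 × 0.2567 = 1444.3 Gt C.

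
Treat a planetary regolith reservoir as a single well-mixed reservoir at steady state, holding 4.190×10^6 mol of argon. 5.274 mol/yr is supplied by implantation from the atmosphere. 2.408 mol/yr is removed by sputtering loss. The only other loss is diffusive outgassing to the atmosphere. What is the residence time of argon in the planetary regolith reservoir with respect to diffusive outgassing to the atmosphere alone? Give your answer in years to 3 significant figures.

At steady state ΣF_in = ΣF_out.
ΣF_in = 5.2740 mol/yr.
Diffusive outgassing to the atmosphere flux = ΣF_in − (2.408) = 5.2740 − 2.408 = 2.866 mol/yr.
τ = M / F = 4.190×10^6 / 2.866 = 1.462×10^6 yr.

1.46×10^6 yr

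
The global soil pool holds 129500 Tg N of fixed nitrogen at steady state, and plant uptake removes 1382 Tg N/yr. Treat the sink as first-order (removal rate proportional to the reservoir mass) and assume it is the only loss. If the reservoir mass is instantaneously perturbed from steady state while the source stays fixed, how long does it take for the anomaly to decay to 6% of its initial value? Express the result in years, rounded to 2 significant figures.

For a linear reservoir the anomaly decays as exp(−t/τ) with τ = M/F = 129500/1382 = 93.70 yr.
exp(−t/τ) = 0.06 ⇒ t = −τ ln(0.06) = 93.70 × 2.813 = 263.6 yr.

260 yr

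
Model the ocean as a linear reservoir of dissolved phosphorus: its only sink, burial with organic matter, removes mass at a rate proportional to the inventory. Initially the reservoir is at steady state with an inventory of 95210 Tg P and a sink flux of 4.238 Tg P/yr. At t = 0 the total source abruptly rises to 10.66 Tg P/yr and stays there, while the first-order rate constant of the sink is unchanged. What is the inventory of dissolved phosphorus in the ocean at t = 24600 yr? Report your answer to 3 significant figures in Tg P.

The sink rate constant is k = F₀/M₀ = 4.238/95210 = 4.451×10^-5 yr⁻¹.
Solving dM/dt = F₁ − kM with M(0) = M₀ gives M(t) = F₁/k + (M₀ − F₁/k)·e^(−kt).
F₁/k = 10.66/4.451×10^-5 = 239490 Tg P; kt = 4.451×10^-5 × 24600 = 1.095, e^(−kt) = 0.3345.
M(24600) = 239490 + (95210 − 239490) × 0.3345 = 239490 − 48270 = 191220 Tg P.

191000 Tg P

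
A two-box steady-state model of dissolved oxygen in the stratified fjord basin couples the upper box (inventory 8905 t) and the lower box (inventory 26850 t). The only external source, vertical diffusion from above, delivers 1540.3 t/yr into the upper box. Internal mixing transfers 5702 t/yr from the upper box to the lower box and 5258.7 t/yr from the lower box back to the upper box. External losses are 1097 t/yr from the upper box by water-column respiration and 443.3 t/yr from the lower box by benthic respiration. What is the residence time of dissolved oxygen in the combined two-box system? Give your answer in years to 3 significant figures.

23.2 yr

Treat the two boxes together as one reservoir: the mixing fluxes between them are internal recycling, so τ = ΣM / Σ(external losses).
M_total = 8905 + 26850 = 35755 t.
ΣF_external_out = 1097 + 443.3 = 1540.3 t/yr.
τ = M_total / ΣF_ext = 35755 / 1540.3 = 23.21 yr.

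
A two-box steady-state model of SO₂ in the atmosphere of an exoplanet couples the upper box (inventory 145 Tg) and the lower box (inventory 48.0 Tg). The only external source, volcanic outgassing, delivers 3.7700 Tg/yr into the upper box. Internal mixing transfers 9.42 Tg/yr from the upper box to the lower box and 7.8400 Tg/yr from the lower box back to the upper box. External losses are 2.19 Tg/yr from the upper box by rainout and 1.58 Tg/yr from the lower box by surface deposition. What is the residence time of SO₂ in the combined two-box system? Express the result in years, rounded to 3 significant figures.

For the system as a whole, the A↔B exchange is internal and contributes nothing to the throughput; only the external sinks remove mass.
M_total = 145 + 48.0 = 193.00 Tg.
ΣF_external_out = 2.19 + 1.58 = 3.7700 Tg/yr.
τ = M_total / ΣF_ext = 193.00 / 3.7700 = 51.19 yr.

51.2 yr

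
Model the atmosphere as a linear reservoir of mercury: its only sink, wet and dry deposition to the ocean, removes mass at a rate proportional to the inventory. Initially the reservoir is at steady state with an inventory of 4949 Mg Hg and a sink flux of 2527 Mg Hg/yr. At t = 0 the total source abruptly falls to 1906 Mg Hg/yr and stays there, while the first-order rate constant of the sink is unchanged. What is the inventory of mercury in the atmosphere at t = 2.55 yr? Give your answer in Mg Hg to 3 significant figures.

The sink rate constant is k = F₀/M₀ = 2527/4949 = 0.5106 yr⁻¹.
Solving dM/dt = F₁ − kM with M(0) = M₀ gives M(t) = F₁/k + (M₀ − F₁/k)·e^(−kt).
F₁/k = 1906/0.5106 = 3732.8 Mg Hg; kt = 0.5106 × 2.55 = 1.302, e^(−kt) = 0.2720.
M(2.55) = 3732.8 + (4949 − 3732.8) × 0.2720 = 3732.8 + 330.8 = 4063.6 Mg Hg.

4060 Mg Hg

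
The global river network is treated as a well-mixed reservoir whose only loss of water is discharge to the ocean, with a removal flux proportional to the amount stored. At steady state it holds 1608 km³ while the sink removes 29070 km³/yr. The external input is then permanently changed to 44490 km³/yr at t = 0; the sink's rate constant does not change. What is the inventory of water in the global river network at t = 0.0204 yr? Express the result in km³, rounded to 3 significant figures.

1870 km³

Residence time τ = M₀/F₀ = 0.05531 yr. The eventual steady state is M_∞ = M₀·(F₁/F₀) = 1608 × 44490/29070 = 2461.0 km³.
The anomaly ΔM(t) = M(t) − M_∞ decays as ΔM₀·e^(−t/τ) with ΔM₀ = 1608 − 2461.0 = −853.0 km³.
At t = 0.0204 yr, e^(−t/τ) = e^(−0.3688) = 0.6916, so ΔM = −589.9 km³ and M = 2461.0 − 589.9 = 1871.1 km³.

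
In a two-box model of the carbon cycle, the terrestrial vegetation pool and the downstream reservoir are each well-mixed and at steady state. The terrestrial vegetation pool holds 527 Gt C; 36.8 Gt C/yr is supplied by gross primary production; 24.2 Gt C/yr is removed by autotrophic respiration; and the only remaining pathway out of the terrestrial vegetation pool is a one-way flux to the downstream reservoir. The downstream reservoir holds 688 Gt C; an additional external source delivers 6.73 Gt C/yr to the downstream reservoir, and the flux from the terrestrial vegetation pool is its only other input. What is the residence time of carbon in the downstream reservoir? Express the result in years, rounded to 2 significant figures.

Balance the terrestrial vegetation pool: ΣF_in = 36.800 Gt C/yr.
Flux to the downstream reservoir = ΣF_in − (24.2) = 12.600 Gt C/yr.
Total input to the downstream reservoir = 12.600 + 6.73 = 19.330 Gt C/yr; at steady state this equals its total output.
τ = M / F = 688 / 19.330 = 35.59 yr.

36 yr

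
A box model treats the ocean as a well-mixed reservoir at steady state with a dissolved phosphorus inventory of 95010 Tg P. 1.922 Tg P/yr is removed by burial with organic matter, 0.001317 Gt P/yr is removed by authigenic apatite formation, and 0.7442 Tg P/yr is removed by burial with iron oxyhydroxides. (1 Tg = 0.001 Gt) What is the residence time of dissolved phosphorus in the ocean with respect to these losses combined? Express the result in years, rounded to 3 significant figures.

23900 yr

Convert the authigenic apatite formation flux: 0.001317 Gt P/yr = 1.317 Tg P/yr.
Total removal = 1.922 + 1.317 + 0.7442 = 3.9832 Tg P/yr.
τ = M / ΣF_out = 95010 / 3.9832 = 23850 yr.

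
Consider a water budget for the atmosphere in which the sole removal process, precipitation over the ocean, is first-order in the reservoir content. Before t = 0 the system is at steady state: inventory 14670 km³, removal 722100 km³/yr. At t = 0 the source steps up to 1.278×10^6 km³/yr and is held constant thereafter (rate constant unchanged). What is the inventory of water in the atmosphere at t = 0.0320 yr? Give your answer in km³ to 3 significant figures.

23600 km³

τ = M₀/F₀ = 14670/722100 = 0.02032 yr; rate constant k = 1/τ.
New steady state M_∞ = F₁/k = F₁·τ = 1.278×10^6 × 0.02032 = 25964 km³.
M(t) = M_∞ + (M₀ − M_∞)·e^(−t/τ); t/τ = 0.0320/0.02032 = 1.575, so e^(−t/τ) = 0.2070.
M(t) = 25964 − 11290 × 0.2070 = 23626 km³.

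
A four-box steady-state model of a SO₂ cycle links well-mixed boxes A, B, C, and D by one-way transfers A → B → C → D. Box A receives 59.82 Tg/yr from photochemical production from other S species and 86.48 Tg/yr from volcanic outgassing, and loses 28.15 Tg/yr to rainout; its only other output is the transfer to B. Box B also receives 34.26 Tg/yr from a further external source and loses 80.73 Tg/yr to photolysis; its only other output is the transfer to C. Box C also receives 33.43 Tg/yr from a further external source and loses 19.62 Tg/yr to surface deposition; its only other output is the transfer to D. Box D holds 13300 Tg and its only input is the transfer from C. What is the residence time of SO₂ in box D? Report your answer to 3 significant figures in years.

156 yr

Box A: F(A→B) = (59.82 + 86.48) − 28.15 = 118.15 Tg/yr.
Box B: F(B→C) = (118.15 + 34.26) − 80.73 = 71.680 Tg/yr.
Box C: F(C→D) = (71.680 + 33.43) − 19.62 = 85.490 Tg/yr.
Box D throughput = its input = 85.490 Tg/yr; τ = 13300 / 85.490 = 155.6 yr.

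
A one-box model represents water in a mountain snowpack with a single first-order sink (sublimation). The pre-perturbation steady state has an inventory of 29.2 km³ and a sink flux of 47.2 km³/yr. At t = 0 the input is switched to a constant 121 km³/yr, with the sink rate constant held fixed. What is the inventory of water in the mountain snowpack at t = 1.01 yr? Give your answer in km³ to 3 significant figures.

65.9 km³

The sink rate constant is k = F₀/M₀ = 47.2/29.2 = 1.616 yr⁻¹.
Solving dM/dt = F₁ − kM with M(0) = M₀ gives M(t) = F₁/k + (M₀ − F₁/k)·e^(−kt).
F₁/k = 121/1.616 = 74.856 km³; kt = 1.616 × 1.01 = 1.633, e^(−kt) = 0.1954.
M(1.01) = 74.856 + (29.2 − 74.856) × 0.1954 = 74.856 − 8.922 = 65.934 km³.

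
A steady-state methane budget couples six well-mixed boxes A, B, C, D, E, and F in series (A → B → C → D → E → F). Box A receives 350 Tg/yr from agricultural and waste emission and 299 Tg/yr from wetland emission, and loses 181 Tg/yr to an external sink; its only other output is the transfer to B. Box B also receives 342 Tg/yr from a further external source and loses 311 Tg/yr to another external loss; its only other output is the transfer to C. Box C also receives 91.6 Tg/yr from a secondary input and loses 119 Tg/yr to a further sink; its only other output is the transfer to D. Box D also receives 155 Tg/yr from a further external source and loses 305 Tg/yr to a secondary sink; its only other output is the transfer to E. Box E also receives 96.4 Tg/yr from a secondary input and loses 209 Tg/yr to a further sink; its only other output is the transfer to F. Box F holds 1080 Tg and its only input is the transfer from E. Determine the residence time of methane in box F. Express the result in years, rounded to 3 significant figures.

5.17 yr

Box A: F(A→B) = (350 + 299) − 181 = 468.00 Tg/yr.
Box B: F(B→C) = (468.00 + 342) − 311 = 499.00 Tg/yr.
Box C: F(C→D) = (499.00 + 91.6) − 119 = 471.60 Tg/yr.
Box D: F(D→E) = (471.60 + 155) − 305 = 321.60 Tg/yr.
Box E: F(E→F) = (321.60 + 96.4) − 209 = 209.00 Tg/yr.
Box F throughput = its input = 209.00 Tg/yr; τ = 1080 / 209.00 = 5.167 yr.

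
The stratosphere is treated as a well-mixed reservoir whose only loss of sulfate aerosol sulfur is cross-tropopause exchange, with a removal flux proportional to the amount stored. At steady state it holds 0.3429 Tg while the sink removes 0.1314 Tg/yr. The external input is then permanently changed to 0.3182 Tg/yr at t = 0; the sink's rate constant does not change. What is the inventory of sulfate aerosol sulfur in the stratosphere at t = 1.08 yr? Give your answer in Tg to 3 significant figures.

The sink rate constant is k = F₀/M₀ = 0.1314/0.3429 = 0.3832 yr⁻¹.
Solving dM/dt = F₁ − kM with M(0) = M₀ gives M(t) = F₁/k + (M₀ − F₁/k)·e^(−kt).
F₁/k = 0.3182/0.3832 = 0.83037 Tg; kt = 0.3832 × 1.08 = 0.4139, e^(−kt) = 0.6611.
M(1.08) = 0.83037 + (0.3429 − 0.83037) × 0.6611 = 0.83037 − 0.3223 = 0.50811 Tg.

0.508 Tg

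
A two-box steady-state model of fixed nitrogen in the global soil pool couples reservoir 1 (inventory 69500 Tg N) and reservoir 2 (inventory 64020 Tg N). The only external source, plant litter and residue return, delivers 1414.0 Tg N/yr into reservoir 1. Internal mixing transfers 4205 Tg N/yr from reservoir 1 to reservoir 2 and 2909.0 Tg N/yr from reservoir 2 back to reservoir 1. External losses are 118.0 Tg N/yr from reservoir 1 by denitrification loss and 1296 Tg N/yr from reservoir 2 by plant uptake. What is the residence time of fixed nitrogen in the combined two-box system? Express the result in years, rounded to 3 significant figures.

94.4 yr

For the system as a whole, the A↔B exchange is internal and contributes nothing to the throughput; only the external sinks remove mass.
M_total = 69500 + 64020 = 133520 Tg N.
ΣF_external_out = 118.0 + 1296 = 1414.0 Tg N/yr.
τ = M_total / ΣF_ext = 133520 / 1414.0 = 94.43 yr.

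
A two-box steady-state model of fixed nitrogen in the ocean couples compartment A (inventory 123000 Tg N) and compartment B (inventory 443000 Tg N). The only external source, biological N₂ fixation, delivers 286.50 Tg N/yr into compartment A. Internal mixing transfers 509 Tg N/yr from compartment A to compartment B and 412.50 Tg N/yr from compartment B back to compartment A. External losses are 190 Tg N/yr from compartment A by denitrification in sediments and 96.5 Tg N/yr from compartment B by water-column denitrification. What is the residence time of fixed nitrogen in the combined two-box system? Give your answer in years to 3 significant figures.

For the system as a whole, the A↔B exchange is internal and contributes nothing to the throughput; only the external sinks remove mass.
M_total = 123000 + 443000 = 566000 Tg N.
ΣF_external_out = 190 + 96.5 = 286.50 Tg N/yr.
τ = M_total / ΣF_ext = 566000 / 286.50 = 1976 yr.

1980 yr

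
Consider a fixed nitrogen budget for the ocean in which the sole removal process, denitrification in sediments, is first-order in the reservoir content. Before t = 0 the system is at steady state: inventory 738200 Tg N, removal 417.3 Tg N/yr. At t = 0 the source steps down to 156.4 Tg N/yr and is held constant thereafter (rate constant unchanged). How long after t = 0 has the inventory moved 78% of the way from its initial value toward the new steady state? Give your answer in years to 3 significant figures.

2680 yr

τ = M₀/F₀ = 738200/417.3 = 1769 yr.
The remaining gap fraction is e^(−t/τ); 78% covered ⇒ e^(−t/τ) = 0.220.
t = −τ ln(0.220) = 1769 × 1.514 = 2678 yr.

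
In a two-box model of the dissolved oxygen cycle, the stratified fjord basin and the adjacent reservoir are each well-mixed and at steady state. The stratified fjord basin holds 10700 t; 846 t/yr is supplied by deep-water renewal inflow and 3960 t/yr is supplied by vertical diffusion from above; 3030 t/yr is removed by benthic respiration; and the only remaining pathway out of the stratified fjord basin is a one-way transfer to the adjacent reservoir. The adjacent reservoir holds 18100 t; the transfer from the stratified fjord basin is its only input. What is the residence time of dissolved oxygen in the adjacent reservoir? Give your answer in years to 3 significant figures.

Balance the stratified fjord basin: ΣF_in = 846 + 3960 = 4806.0 t/yr.
Transfer to the adjacent reservoir = ΣF_in − (3030) = 1776.0 t/yr.
At steady state the output of the adjacent reservoir equals its input, 1776.0 t/yr.
τ = M / F = 18100 / 1776.0 = 10.19 yr.

10.2 yr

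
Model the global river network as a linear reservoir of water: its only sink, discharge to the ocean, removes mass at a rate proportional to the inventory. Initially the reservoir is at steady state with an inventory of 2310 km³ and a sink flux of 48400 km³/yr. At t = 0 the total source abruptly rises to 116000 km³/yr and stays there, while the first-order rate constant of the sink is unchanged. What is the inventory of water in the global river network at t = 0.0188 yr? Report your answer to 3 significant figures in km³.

3360 km³

Residence time τ = M₀/F₀ = 0.04773 yr. The eventual steady state is M_∞ = M₀·(F₁/F₀) = 2310 × 116000/48400 = 5536.4 km³.
The anomaly ΔM(t) = M(t) − M_∞ decays as ΔM₀·e^(−t/τ) with ΔM₀ = 2310 − 5536.4 = −3226 km³.
At t = 0.0188 yr, e^(−t/τ) = e^(−0.3939) = 0.6744, so ΔM = −2176 km³ and M = 5536.4 − 2176 = 3360.4 km³.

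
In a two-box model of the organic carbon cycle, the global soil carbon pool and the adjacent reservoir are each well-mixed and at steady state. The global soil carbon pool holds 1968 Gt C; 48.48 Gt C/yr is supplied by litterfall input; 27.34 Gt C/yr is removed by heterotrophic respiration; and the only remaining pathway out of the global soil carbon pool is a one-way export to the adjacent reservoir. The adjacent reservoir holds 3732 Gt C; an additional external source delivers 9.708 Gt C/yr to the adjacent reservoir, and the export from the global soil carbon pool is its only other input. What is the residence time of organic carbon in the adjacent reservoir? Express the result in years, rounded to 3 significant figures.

Balance the global soil carbon pool: ΣF_in = 48.480 Gt C/yr.
Export to the adjacent reservoir = ΣF_in − (27.34) = 21.140 Gt C/yr.
Total input to the adjacent reservoir = 21.140 + 9.708 = 30.848 Gt C/yr; at steady state this equals its total output.
τ = M / F = 3732 / 30.848 = 121.0 yr.

121 yr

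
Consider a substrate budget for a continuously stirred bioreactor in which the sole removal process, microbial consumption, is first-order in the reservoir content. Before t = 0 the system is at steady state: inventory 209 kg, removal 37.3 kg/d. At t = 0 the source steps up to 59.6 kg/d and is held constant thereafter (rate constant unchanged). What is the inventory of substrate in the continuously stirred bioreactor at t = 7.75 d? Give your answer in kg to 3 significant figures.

Residence time τ = M₀/F₀ = 5.603 d. The eventual steady state is M_∞ = M₀·(F₁/F₀) = 209 × 59.6/37.3 = 333.95 kg.
The anomaly ΔM(t) = M(t) − M_∞ decays as ΔM₀·e^(−t/τ) with ΔM₀ = 209 − 333.95 = −125.0 kg.
At t = 7.75 d, e^(−t/τ) = e^(−1.383) = 0.2508, so ΔM = −31.34 kg and M = 333.95 − 31.34 = 302.61 kg.

303 kg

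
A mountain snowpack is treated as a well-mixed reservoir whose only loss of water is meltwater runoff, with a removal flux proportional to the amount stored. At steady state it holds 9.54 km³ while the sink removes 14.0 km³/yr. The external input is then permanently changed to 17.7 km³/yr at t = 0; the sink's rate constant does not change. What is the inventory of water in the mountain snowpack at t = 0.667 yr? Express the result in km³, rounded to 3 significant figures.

τ = M₀/F₀ = 9.54/14.0 = 0.6814 yr; rate constant k = 1/τ.
New steady state M_∞ = F₁/k = F₁·τ = 17.7 × 0.6814 = 12.061 km³.
M(t) = M_∞ + (M₀ − M_∞)·e^(−t/τ); t/τ = 0.667/0.6814 = 0.9788, so e^(−t/τ) = 0.3758.
M(t) = 12.061 − 2.521 × 0.3758 = 11.114 km³.

11.1 km³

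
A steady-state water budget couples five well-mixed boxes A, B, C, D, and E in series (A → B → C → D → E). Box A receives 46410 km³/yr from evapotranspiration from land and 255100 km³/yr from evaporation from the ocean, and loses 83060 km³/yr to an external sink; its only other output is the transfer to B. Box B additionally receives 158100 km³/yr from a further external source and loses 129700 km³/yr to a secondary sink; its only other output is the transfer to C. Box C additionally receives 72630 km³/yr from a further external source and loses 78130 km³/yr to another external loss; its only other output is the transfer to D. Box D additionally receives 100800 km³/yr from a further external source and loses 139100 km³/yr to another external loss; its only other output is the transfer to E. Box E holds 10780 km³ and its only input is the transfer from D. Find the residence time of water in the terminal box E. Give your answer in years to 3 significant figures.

Box A: F(A→B) = (46410 + 255100) − 83060 = 218450 km³/yr.
Box B: F(B→C) = (218450 + 158100) − 129700 = 246850 km³/yr.
Box C: F(C→D) = (246850 + 72630) − 78130 = 241350 km³/yr.
Box D: F(D→E) = (241350 + 100800) − 139100 = 203050 km³/yr.
Box E throughput = its input = 203050 km³/yr; τ = 10780 / 203050 = 0.05309 yr.

0.0531 yr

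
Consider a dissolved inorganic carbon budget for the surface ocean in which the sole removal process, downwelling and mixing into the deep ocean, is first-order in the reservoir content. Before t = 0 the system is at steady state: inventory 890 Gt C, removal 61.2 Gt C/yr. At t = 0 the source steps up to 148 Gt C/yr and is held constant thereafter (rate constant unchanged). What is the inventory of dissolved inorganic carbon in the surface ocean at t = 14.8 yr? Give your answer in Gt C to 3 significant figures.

τ = M₀/F₀ = 890/61.2 = 14.54 yr; rate constant k = 1/τ.
New steady state M_∞ = F₁/k = F₁·τ = 148 × 14.54 = 2152.3 Gt C.
M(t) = M_∞ + (M₀ − M_∞)·e^(−t/τ); t/τ = 14.8/14.54 = 1.018, so e^(−t/τ) = 0.3614.
M(t) = 2152.3 − 1262 × 0.3614 = 1696.1 Gt C.

1700 Gt C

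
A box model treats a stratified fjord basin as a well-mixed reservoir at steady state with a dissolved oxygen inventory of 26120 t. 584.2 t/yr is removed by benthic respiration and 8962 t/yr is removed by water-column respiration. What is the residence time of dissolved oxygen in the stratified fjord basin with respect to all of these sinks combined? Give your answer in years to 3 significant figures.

2.74 yr

Total removal flux = 584.2 + 8962 = 9546.2 t/yr.
τ = M / ΣF_out = 26120 / 9546.2 = 2.736 yr.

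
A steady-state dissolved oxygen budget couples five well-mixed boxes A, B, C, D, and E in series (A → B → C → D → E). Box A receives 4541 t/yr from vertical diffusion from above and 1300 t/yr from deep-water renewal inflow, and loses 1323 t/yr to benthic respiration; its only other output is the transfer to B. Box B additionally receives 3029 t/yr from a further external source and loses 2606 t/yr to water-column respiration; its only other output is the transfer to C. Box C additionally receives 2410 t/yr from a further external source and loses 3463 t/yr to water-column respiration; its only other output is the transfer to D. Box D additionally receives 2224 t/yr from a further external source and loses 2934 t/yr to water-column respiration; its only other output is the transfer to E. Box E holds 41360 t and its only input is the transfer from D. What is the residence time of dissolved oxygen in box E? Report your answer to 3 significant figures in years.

13.0 yr

Box A: F(A→B) = (4541 + 1300) − 1323 = 4518.0 t/yr.
Box B: F(B→C) = (4518.0 + 3029) − 2606 = 4941.0 t/yr.
Box C: F(C→D) = (4941.0 + 2410) − 3463 = 3888.0 t/yr.
Box D: F(D→E) = (3888.0 + 2224) − 2934 = 3178.0 t/yr.
Box E throughput = its input = 3178.0 t/yr; τ = 41360 / 3178.0 = 13.01 yr.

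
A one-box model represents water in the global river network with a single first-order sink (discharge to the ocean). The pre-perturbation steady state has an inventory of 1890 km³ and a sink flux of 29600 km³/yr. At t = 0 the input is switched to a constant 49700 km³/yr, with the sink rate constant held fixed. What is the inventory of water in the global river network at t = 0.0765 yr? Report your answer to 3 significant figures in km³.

2790 km³

The sink rate constant is k = F₀/M₀ = 29600/1890 = 15.66 yr⁻¹.
Solving dM/dt = F₁ − kM with M(0) = M₀ gives M(t) = F₁/k + (M₀ − F₁/k)·e^(−kt).
F₁/k = 49700/15.66 = 3173.4 km³; kt = 15.66 × 0.0765 = 1.198, e^(−kt) = 0.3018.
M(0.0765) = 3173.4 + (1890 − 3173.4) × 0.3018 = 3173.4 − 387.3 = 2786.1 km³.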